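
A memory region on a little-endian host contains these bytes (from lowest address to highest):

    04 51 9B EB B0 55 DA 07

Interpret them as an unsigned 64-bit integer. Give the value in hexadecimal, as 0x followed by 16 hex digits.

0x07DA55B0EB9B5104

Little-endian stores the least-significant byte at the lowest address.
Reassemble most-significant byte first: 07 DA 55 B0 EB 9B 51 04 → 0x07DA55B0EB9B5104.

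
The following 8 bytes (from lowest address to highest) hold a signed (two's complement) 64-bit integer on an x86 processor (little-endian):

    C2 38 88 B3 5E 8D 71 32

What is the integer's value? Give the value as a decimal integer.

In little-endian order the low byte comes first in memory.
Reassemble most-significant byte first: 32 71 8D 5E B3 88 38 C2 → 0x32718D5EB38838C2.
0x32718D5EB38838C2 = 3634841812143192258.

3634841812143192258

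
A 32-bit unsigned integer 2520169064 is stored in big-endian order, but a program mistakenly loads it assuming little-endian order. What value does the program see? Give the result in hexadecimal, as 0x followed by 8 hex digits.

2520169064 in 32-bit hexadecimal is 0x9636BA68.
Stored big-endian, the bytes at ascending addresses are 96 36 BA 68.
Read back as little-endian, the first byte is least significant, giving 0x68BA3696.

0x68BA3696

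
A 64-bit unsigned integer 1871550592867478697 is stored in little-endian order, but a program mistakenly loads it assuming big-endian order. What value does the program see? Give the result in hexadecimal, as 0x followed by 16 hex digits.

1871550592867478697 in 64-bit hexadecimal is 0x19F915592B09ACA9.
Stored little-endian, the bytes at ascending addresses are A9 AC 09 2B 59 15 F9 19.
Read back as big-endian, the last byte is least significant, giving 0xA9AC092B5915F919.

0xA9AC092B5915F919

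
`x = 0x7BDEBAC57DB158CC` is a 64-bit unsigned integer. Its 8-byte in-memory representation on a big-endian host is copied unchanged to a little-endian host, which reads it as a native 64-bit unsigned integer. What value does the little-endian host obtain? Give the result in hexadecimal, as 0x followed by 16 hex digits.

0xCC58B17DC5BADE7B

Stored big-endian, the bytes at ascending addresses are 7B DE BA C5 7D B1 58 CC.
Read back as little-endian, the first byte is least significant, giving 0xCC58B17DC5BADE7B.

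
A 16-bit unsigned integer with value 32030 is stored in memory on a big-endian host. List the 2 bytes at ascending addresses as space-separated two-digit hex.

32030 in hexadecimal, padded to 16 bits, is 0x7D1E.
Split into bytes (most-significant first): 7D 1E.
Big-endian stores the most-significant byte at the lowest address.
So the memory order matches the most-significant-first order: 7D 1E.

7D 1E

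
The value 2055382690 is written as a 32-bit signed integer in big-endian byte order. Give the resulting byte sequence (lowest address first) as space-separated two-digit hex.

2055382690 in hexadecimal, padded to 32 bits, is 0x7A82A6A2.
Split into bytes (most-significant first): 7A 82 A6 A2.
Big-endian stores the most-significant byte at the lowest address.
So the memory order matches the most-significant-first order: 7A 82 A6 A2.

7A 82 A6 A2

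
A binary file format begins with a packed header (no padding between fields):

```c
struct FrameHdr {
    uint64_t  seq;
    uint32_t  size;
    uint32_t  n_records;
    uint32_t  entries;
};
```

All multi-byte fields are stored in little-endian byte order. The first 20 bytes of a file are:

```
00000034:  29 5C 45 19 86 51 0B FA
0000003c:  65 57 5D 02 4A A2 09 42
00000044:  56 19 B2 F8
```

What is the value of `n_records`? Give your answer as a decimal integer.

`n_records` follows `seq` (8 B), `size` (4 B), so it starts at offset 8 + 4 = 12 and occupies 4 bytes.
Bytes at offsets 12..15: 4A A2 09 42.
In little-endian order the low byte comes first in memory.
Reassemble most-significant byte first: 42 09 A2 4A → 0x4209A24A.
0x4209A24A = 1107927626.

1107927626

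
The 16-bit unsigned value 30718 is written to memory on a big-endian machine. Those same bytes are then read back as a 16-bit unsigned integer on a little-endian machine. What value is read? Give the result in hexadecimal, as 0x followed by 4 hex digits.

0xFE77

30718 in 16-bit hexadecimal is 0x77FE.
Stored big-endian, the bytes at ascending addresses are 77 FE.
Read back as little-endian, the first byte is least significant, giving 0xFE77.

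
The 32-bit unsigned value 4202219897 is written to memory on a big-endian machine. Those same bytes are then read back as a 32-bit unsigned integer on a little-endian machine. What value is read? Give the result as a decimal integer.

4202219897 in 32-bit hexadecimal is 0xFA78C979.
Stored big-endian, the bytes at ascending addresses are FA 78 C9 79.
Read back as little-endian, the first byte is least significant, giving 0x79C978FA.
0x79C978FA = 2043246842.

2043246842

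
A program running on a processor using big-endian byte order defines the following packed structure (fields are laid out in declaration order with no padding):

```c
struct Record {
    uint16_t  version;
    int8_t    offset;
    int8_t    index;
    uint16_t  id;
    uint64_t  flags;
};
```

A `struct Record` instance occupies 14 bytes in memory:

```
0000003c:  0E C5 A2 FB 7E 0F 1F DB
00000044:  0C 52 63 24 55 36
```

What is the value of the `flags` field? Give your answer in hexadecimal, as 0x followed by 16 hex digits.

0x1FDB0C5263245536

`flags` follows `version` (2 B), `offset` (1 B), `index` (1 B), `id` (2 B), so it starts at offset 2 + 1 + 1 + 2 = 6 and occupies 8 bytes.
Bytes at offsets 6..13: 1F DB 0C 52 63 24 55 36.
Big-endian stores the most-significant byte at the lowest address.
The bytes are already most-significant first: 0x1FDB0C5263245536.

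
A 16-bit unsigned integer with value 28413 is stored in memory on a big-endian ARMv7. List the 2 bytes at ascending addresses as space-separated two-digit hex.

28413 in hexadecimal, padded to 16 bits, is 0x6EFD.
Split into bytes (most-significant first): 6E FD.
Big-endian stores the most-significant byte at the lowest address.
So the memory order matches the most-significant-first order: 6E FD.

6E FD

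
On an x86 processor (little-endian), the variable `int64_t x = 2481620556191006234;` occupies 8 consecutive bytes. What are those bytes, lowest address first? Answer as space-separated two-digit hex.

2481620556191006234 in hexadecimal, padded to 64 bits, is 0x22707CBF67127E1A.
Split into bytes (most-significant first): 22 70 7C BF 67 12 7E 1A.
Little-endian: lowest address holds the least-significant byte.
So at ascending addresses the bytes are 1A 7E 12 67 BF 7C 70 22.

1A 7E 12 67 BF 7C 70 22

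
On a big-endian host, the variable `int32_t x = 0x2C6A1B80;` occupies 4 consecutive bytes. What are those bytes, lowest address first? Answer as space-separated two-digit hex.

Split into bytes (most-significant first): 2C 6A 1B 80.
Big-endian stores the most-significant byte at the lowest address.
So the memory order matches the most-significant-first order: 2C 6A 1B 80.

2C 6A 1B 80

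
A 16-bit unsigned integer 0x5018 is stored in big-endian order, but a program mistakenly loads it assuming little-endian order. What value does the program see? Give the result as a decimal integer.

6224

Stored big-endian, the bytes at ascending addresses are 50 18.
Read back as little-endian, the first byte is least significant, giving 0x1850.
0x1850 = 6224.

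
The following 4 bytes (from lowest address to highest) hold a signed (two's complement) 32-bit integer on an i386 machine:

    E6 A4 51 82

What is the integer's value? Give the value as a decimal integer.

Little-endian stores the least-significant byte at the lowest address.
Reassemble most-significant byte first: 82 51 A4 E6 → 0x8251A4E6.
Top bit is set, so as a signed 32-bit value this is 0x8251A4E6 − 2^32 = -2108578586.

-2108578586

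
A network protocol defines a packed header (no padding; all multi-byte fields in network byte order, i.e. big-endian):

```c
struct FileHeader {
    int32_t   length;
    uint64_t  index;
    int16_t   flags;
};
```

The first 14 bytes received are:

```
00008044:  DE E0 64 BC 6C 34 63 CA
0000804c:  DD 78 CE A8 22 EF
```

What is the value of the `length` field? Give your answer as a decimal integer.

-555719492

`length` is the first field, at byte offset 0, occupying 4 bytes.
Bytes at offsets 0..3: DE E0 64 BC.
Big-endian: lowest address holds the most-significant byte.
The bytes are already most-significant first: 0xDEE064BC.
Top bit is set, so as a signed 32-bit value this is 0xDEE064BC − 2^32 = -555719492.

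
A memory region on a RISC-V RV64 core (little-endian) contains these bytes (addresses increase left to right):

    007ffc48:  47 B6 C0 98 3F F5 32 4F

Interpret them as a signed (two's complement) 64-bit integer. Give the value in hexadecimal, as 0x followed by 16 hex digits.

In little-endian order the low byte comes first in memory.
Reassemble most-significant byte first: 4F 32 F5 3F 98 C0 B6 47 → 0x4F32F53F98C0B647.

0x4F32F53F98C0B647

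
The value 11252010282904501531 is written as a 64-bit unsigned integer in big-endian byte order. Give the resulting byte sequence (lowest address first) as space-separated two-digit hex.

9C 27 2B BC 91 90 BD 1B

11252010282904501531 in hexadecimal, padded to 64 bits, is 0x9C272BBC9190BD1B.
Split into bytes (most-significant first): 9C 27 2B BC 91 90 BD 1B.
Big-endian stores the most-significant byte at the lowest address.
So the memory order matches the most-significant-first order: 9C 27 2B BC 91 90 BD 1B.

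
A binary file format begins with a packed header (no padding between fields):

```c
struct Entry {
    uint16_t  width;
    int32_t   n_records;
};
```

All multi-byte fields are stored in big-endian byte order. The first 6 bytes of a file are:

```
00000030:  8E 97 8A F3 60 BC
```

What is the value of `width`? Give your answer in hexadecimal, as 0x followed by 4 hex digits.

0x8E97

`width` is the first field, at byte offset 0, occupying 2 bytes.
Bytes at offsets 0..1: 8E 97.
In big-endian order the high byte comes first in memory.
The bytes are already most-significant first: 0x8E97.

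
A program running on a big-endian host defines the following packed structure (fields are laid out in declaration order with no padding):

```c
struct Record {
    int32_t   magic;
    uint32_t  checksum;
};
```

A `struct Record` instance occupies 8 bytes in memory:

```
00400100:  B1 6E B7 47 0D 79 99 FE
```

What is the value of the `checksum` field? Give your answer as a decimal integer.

`checksum` follows `magic` (4 bytes), so it starts at byte offset 4 and occupies 4 bytes.
Bytes at offsets 4..7: 0D 79 99 FE.
Big-endian stores the most-significant byte at the lowest address.
The bytes are already most-significant first: 0x0D7999FE.
0x0D7999FE = 226073086.

226073086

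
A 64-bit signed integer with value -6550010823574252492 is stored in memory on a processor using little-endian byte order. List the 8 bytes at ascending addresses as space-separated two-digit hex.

Two's complement of -6550010823574252492 in 64 bits: 6550010823574252492 = 0x5AE65023FE1B6BCC; invert → 0xA519AFDC01E49433; add 1 → 0xA519AFDC01E49434.
Split into bytes (most-significant first): A5 19 AF DC 01 E4 94 34.
Little-endian stores the least-significant byte at the lowest address.
So at ascending addresses the bytes are 34 94 E4 01 DC AF 19 A5.

34 94 E4 01 DC AF 19 A5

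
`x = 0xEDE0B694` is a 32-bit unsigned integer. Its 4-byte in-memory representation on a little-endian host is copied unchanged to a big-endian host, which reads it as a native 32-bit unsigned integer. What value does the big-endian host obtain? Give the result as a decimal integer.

Stored little-endian, the bytes at ascending addresses are 94 B6 E0 ED.
Read back as big-endian, the last byte is least significant, giving 0x94B6E0ED.
0x94B6E0ED = 2495013101.

2495013101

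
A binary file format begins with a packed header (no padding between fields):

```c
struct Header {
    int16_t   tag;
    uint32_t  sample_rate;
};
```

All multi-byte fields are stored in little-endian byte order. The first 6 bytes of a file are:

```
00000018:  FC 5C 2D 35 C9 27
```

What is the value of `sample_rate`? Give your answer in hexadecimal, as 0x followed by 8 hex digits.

`sample_rate` follows `tag` (2 bytes), so it starts at byte offset 2 and occupies 4 bytes.
Bytes at offsets 2..5: 2D 35 C9 27.
Little-endian stores the least-significant byte at the lowest address.
Reassemble most-significant byte first: 27 C9 35 2D → 0x27C9352D.

0x27C9352D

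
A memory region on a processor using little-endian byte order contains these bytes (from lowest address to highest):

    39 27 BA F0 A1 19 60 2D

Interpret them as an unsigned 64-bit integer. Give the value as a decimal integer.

3269641512790140729

In little-endian order the low byte comes first in memory.
Reassemble most-significant byte first: 2D 60 19 A1 F0 BA 27 39 → 0x2D6019A1F0BA2739.
0x2D6019A1F0BA2739 = 3269641512790140729.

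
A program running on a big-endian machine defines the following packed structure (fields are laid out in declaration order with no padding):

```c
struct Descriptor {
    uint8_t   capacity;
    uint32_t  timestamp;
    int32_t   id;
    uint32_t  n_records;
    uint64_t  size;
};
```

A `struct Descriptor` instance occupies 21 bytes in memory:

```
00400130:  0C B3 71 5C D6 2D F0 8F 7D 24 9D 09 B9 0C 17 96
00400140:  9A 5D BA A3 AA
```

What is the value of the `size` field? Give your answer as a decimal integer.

`size` follows `capacity` (1 B), `timestamp` (4 B), `id` (4 B), `n_records` (4 B), so it starts at offset 1 + 4 + 4 + 4 = 13 and occupies 8 bytes.
Bytes at offsets 13..20: 0C 17 96 9A 5D BA A3 AA.
Big-endian stores the most-significant byte at the lowest address.
The bytes are already most-significant first: 0x0C17969A5DBAA3AA.
0x0C17969A5DBAA3AA = 871330642661122986.

871330642661122986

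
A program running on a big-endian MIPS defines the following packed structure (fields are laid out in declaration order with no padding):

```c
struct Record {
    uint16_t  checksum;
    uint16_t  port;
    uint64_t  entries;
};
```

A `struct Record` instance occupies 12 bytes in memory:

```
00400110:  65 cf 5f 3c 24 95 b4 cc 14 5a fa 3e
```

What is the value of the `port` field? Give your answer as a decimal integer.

`port` follows `checksum` (2 bytes), so it starts at byte offset 2 and occupies 2 bytes.
Bytes at offsets 2..3: 5F 3C.
Big-endian stores the most-significant byte at the lowest address.
The bytes are already most-significant first: 0x5F3C.
0x5F3C = 24380.

24380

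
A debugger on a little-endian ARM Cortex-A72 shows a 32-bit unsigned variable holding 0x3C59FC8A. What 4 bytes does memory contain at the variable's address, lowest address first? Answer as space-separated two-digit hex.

8A FC 59 3C

Split into bytes (most-significant first): 3C 59 FC 8A.
Little-endian: lowest address holds the least-significant byte.
So at ascending addresses the bytes are 8A FC 59 3C.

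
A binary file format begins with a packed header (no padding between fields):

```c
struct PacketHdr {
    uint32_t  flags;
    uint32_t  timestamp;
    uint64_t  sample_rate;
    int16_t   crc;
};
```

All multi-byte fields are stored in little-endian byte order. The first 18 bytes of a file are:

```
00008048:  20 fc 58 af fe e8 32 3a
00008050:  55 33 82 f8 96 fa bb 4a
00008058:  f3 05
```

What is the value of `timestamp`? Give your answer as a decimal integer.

976414974

`timestamp` follows `flags` (4 bytes), so it starts at byte offset 4 and occupies 4 bytes.
Bytes at offsets 4..7: FE E8 32 3A.
Little-endian stores the least-significant byte at the lowest address.
Reassemble most-significant byte first: 3A 32 E8 FE → 0x3A32E8FE.
0x3A32E8FE = 976414974.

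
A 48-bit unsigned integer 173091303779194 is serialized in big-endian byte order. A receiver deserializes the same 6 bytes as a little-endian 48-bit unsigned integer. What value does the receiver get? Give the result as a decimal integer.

173091303779194 in 48-bit hexadecimal is 0x9D6CF5ACEB7A.
Stored big-endian, the bytes at ascending addresses are 9D 6C F5 AC EB 7A.
Read back as little-endian, the first byte is least significant, giving 0x7AEBACF56C9D.
0x7AEBACF56C9D = 135152637668509.

135152637668509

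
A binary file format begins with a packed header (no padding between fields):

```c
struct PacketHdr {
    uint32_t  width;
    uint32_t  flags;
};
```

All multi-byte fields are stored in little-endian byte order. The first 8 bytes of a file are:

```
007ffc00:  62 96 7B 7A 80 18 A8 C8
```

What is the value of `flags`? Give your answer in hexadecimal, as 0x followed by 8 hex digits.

`flags` follows `width` (4 bytes), so it starts at byte offset 4 and occupies 4 bytes.
Bytes at offsets 4..7: 80 18 A8 C8.
Little-endian: lowest address holds the least-significant byte.
Reassemble most-significant byte first: C8 A8 18 80 → 0xC8A81880.

0xC8A81880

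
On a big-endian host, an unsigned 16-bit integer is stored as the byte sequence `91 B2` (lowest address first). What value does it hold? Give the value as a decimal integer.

37298

In big-endian order the high byte comes first in memory.
The bytes are already most-significant first: 0x91B2.
0x91B2 = 37298.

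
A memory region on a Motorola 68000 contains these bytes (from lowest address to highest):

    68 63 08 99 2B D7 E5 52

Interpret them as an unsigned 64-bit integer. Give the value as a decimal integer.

Big-endian: lowest address holds the most-significant byte.
The bytes are already most-significant first: 0x686308992BD7E552.
0x686308992BD7E552 = 7521865256597448018.

7521865256597448018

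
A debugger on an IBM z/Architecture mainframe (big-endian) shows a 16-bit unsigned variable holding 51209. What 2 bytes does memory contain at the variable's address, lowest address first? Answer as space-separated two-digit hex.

C8 09

51209 in hexadecimal, padded to 16 bits, is 0xC809.
Split into bytes (most-significant first): C8 09.
Big-endian stores the most-significant byte at the lowest address.
So the memory order matches the most-significant-first order: C8 09.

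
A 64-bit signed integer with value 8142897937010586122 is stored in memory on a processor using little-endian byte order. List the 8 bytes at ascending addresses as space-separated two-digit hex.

0A F2 C6 E1 87 62 01 71

8142897937010586122 in hexadecimal, padded to 64 bits, is 0x71016287E1C6F20A.
Split into bytes (most-significant first): 71 01 62 87 E1 C6 F2 0A.
Little-endian: lowest address holds the least-significant byte.
So at ascending addresses the bytes are 0A F2 C6 E1 87 62 01 71.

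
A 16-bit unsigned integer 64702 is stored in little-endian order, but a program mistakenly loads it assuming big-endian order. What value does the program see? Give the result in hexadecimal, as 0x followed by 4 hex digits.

64702 in 16-bit hexadecimal is 0xFCBE.
Stored little-endian, the bytes at ascending addresses are BE FC.
Read back as big-endian, the last byte is least significant, giving 0xBEFC.

0xBEFC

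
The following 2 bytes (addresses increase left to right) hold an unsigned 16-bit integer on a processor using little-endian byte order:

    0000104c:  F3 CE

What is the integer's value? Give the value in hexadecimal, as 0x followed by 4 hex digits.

Little-endian: lowest address holds the least-significant byte.
Reassemble most-significant byte first: CE F3 → 0xCEF3.

0xCEF3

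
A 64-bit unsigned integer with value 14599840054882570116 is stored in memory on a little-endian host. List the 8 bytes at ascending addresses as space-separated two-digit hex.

14599840054882570116 in hexadecimal, padded to 64 bits, is 0xCA9D0D2D38CB8F84.
Split into bytes (most-significant first): CA 9D 0D 2D 38 CB 8F 84.
Little-endian stores the least-significant byte at the lowest address.
So at ascending addresses the bytes are 84 8F CB 38 2D 0D 9D CA.

84 8F CB 38 2D 0D 9D CA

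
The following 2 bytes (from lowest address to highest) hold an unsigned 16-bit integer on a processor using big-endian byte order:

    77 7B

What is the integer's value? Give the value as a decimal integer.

30587

In big-endian order the high byte comes first in memory.
The bytes are already most-significant first: 0x777B.
0x777B = 30587.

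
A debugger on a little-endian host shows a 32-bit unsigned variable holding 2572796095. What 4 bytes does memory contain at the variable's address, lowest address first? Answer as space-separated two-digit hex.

BF C0 59 99

2572796095 in hexadecimal, padded to 32 bits, is 0x9959C0BF.
Split into bytes (most-significant first): 99 59 C0 BF.
Little-endian stores the least-significant byte at the lowest address.
So at ascending addresses the bytes are BF C0 59 99.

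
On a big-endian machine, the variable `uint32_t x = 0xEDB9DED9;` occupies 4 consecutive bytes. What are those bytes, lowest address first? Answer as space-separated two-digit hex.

Split into bytes (most-significant first): ED B9 DE D9.
In big-endian order the high byte comes first in memory.
So the memory order matches the most-significant-first order: ED B9 DE D9.

ED B9 DE D9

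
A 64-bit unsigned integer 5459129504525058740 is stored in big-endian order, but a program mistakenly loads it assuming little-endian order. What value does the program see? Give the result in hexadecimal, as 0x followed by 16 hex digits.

0xB40212545CB9C24B

5459129504525058740 in 64-bit hexadecimal is 0x4BC2B95C541202B4.
Stored big-endian, the bytes at ascending addresses are 4B C2 B9 5C 54 12 02 B4.
Read back as little-endian, the first byte is least significant, giving 0xB40212545CB9C24B.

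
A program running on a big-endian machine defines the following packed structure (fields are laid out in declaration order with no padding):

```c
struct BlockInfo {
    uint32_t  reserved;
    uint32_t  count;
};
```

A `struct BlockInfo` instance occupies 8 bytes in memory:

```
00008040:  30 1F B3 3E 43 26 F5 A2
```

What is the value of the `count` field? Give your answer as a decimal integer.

`count` follows `reserved` (4 bytes), so it starts at byte offset 4 and occupies 4 bytes.
Bytes at offsets 4..7: 43 26 F5 A2.
Big-endian stores the most-significant byte at the lowest address.
The bytes are already most-significant first: 0x4326F5A2.
0x4326F5A2 = 1126626722.

1126626722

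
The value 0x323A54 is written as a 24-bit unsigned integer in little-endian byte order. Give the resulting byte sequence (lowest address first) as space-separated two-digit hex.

Split into bytes (most-significant first): 32 3A 54.
In little-endian order the low byte comes first in memory.
So at ascending addresses the bytes are 54 3A 32.

54 3A 32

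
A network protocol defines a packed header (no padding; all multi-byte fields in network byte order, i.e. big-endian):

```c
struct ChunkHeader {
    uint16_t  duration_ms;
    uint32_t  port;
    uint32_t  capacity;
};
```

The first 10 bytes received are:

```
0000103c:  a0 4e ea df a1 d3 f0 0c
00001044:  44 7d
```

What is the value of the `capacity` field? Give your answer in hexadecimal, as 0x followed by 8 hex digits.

`capacity` follows `duration_ms` (2 B), `port` (4 B), so it starts at offset 2 + 4 = 6 and occupies 4 bytes.
Bytes at offsets 6..9: F0 0C 44 7D.
In big-endian order the high byte comes first in memory.
The bytes are already most-significant first: 0xF00C447D.

0xF00C447D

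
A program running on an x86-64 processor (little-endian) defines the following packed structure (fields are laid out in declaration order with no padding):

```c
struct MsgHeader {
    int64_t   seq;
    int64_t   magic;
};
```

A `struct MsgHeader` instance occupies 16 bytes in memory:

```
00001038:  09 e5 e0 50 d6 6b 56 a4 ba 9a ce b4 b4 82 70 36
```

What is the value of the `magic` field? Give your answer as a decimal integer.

3922778988078865082

`magic` follows `seq` (8 bytes), so it starts at byte offset 8 and occupies 8 bytes.
Bytes at offsets 8..15: BA 9A CE B4 B4 82 70 36.
Little-endian: lowest address holds the least-significant byte.
Reassemble most-significant byte first: 36 70 82 B4 B4 CE 9A BA → 0x367082B4B4CE9ABA.
0x367082B4B4CE9ABA = 3922778988078865082.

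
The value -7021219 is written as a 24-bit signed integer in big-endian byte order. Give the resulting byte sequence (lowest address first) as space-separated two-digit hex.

Two's complement of -7021219 in 24 bits: 7021219 = 0x6B22A3; invert → 0x94DD5C; add 1 → 0x94DD5D.
Split into bytes (most-significant first): 94 DD 5D.
Big-endian: lowest address holds the most-significant byte.
So the memory order matches the most-significant-first order: 94 DD 5D.

94 DD 5D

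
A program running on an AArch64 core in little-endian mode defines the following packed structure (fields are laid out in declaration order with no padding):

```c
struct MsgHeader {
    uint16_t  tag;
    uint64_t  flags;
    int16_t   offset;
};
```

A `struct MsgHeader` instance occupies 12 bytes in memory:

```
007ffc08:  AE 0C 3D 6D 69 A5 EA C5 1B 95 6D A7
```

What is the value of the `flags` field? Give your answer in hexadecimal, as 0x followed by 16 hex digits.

`flags` follows `tag` (2 bytes), so it starts at byte offset 2 and occupies 8 bytes.
Bytes at offsets 2..9: 3D 6D 69 A5 EA C5 1B 95.
Little-endian: lowest address holds the least-significant byte.
Reassemble most-significant byte first: 95 1B C5 EA A5 69 6D 3D → 0x951BC5EAA5696D3D.

0x951BC5EAA5696D3D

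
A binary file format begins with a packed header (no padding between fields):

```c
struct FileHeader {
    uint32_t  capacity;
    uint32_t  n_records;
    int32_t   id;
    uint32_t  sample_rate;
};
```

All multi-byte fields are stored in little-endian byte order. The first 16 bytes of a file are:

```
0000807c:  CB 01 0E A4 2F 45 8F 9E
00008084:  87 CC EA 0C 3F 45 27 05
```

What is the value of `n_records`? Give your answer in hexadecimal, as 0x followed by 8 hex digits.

`n_records` follows `capacity` (4 bytes), so it starts at byte offset 4 and occupies 4 bytes.
Bytes at offsets 4..7: 2F 45 8F 9E.
In little-endian order the low byte comes first in memory.
Reassemble most-significant byte first: 9E 8F 45 2F → 0x9E8F452F.

0x9E8F452F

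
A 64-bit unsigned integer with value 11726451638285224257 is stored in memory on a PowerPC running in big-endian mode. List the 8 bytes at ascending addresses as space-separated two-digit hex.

A2 BC B9 A2 B7 C9 C9 41

11726451638285224257 in hexadecimal, padded to 64 bits, is 0xA2BCB9A2B7C9C941.
Split into bytes (most-significant first): A2 BC B9 A2 B7 C9 C9 41.
Big-endian stores the most-significant byte at the lowest address.
So the memory order matches the most-significant-first order: A2 BC B9 A2 B7 C9 C9 41.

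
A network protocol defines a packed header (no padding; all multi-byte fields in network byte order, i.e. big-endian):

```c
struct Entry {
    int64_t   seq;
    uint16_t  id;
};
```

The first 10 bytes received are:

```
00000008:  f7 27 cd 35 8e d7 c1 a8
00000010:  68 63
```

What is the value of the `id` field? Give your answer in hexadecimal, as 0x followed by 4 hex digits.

`id` follows `seq` (8 bytes), so it starts at byte offset 8 and occupies 2 bytes.
Bytes at offsets 8..9: 68 63.
Big-endian: lowest address holds the most-significant byte.
The bytes are already most-significant first: 0x6863.

0x6863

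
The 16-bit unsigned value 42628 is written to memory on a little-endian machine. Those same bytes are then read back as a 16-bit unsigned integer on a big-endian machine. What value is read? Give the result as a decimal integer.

33958

42628 in 16-bit hexadecimal is 0xA684.
Stored little-endian, the bytes at ascending addresses are 84 A6.
Read back as big-endian, the last byte is least significant, giving 0x84A6.
0x84A6 = 33958.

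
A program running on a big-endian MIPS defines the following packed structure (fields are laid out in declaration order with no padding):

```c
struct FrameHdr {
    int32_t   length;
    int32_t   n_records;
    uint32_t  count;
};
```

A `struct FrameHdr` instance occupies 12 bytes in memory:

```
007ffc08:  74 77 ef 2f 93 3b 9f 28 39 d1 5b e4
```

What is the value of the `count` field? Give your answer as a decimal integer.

`count` follows `length` (4 B), `n_records` (4 B), so it starts at offset 4 + 4 = 8 and occupies 4 bytes.
Bytes at offsets 8..11: 39 D1 5B E4.
Big-endian: lowest address holds the most-significant byte.
The bytes are already most-significant first: 0x39D15BE4.
0x39D15BE4 = 970021860.

970021860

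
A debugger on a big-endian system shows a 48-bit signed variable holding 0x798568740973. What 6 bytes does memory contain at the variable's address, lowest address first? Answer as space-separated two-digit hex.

79 85 68 74 09 73

Split into bytes (most-significant first): 79 85 68 74 09 73.
Big-endian: lowest address holds the most-significant byte.
So the memory order matches the most-significant-first order: 79 85 68 74 09 73.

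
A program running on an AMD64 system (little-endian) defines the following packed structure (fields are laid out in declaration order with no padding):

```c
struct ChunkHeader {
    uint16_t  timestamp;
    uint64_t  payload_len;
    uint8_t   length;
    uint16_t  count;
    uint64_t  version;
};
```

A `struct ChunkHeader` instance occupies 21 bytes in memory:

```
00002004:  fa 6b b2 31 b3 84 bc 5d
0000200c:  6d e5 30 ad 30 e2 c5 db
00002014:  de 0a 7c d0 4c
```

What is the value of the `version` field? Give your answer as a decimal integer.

`version` follows `timestamp` (2 B), `payload_len` (8 B), `length` (1 B), `count` (2 B), so it starts at offset 2 + 8 + 1 + 2 = 13 and occupies 8 bytes.
Bytes at offsets 13..20: E2 C5 DB DE 0A 7C D0 4C.
In little-endian order the low byte comes first in memory.
Reassemble most-significant byte first: 4C D0 7C 0A DE DB C5 E2 → 0x4CD07C0ADEDBC5E2.
0x4CD07C0ADEDBC5E2 = 5535060328168801762.

5535060328168801762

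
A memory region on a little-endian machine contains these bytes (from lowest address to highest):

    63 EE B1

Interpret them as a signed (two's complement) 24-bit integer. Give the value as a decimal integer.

-5116317

Little-endian: lowest address holds the least-significant byte.
Reassemble most-significant byte first: B1 EE 63 → 0xB1EE63.
Top bit is set, so as a signed 24-bit value this is 0xB1EE63 − 2^24 = -5116317.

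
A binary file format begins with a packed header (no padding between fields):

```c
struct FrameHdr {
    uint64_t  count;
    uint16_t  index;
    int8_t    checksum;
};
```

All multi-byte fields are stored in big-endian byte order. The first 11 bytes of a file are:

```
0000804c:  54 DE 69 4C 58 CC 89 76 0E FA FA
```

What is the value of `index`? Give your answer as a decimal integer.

3834

`index` follows `count` (8 bytes), so it starts at byte offset 8 and occupies 2 bytes.
Bytes at offsets 8..9: 0E FA.
Big-endian stores the most-significant byte at the lowest address.
The bytes are already most-significant first: 0x0EFA.
0x0EFA = 3834.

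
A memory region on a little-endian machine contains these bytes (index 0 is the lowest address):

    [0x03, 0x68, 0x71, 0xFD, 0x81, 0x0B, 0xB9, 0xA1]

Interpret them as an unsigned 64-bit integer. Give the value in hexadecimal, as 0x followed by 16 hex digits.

In little-endian order the low byte comes first in memory.
Reassemble most-significant byte first: A1 B9 0B 81 FD 71 68 03 → 0xA1B90B81FD716803.

0xA1B90B81FD716803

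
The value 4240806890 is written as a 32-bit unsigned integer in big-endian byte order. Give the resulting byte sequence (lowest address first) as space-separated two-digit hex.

4240806890 in hexadecimal, padded to 32 bits, is 0xFCC593EA.
Split into bytes (most-significant first): FC C5 93 EA.
In big-endian order the high byte comes first in memory.
So the memory order matches the most-significant-first order: FC C5 93 EA.

FC C5 93 EA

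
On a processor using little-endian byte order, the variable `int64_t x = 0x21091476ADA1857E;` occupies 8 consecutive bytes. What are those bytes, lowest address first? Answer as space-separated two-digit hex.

7E 85 A1 AD 76 14 09 21

Split into bytes (most-significant first): 21 09 14 76 AD A1 85 7E.
Little-endian: lowest address holds the least-significant byte.
So at ascending addresses the bytes are 7E 85 A1 AD 76 14 09 21.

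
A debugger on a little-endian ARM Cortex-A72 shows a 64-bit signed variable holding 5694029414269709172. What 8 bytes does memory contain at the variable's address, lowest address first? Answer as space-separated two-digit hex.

74 EB 2B 82 95 41 05 4F

5694029414269709172 in hexadecimal, padded to 64 bits, is 0x4F054195822BEB74.
Split into bytes (most-significant first): 4F 05 41 95 82 2B EB 74.
Little-endian: lowest address holds the least-significant byte.
So at ascending addresses the bytes are 74 EB 2B 82 95 41 05 4F.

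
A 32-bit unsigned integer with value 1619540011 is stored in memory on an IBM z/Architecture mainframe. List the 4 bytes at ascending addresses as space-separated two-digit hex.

1619540011 in hexadecimal, padded to 32 bits, is 0x6088382B.
Split into bytes (most-significant first): 60 88 38 2B.
Big-endian stores the most-significant byte at the lowest address.
So the memory order matches the most-significant-first order: 60 88 38 2B.

60 88 38 2B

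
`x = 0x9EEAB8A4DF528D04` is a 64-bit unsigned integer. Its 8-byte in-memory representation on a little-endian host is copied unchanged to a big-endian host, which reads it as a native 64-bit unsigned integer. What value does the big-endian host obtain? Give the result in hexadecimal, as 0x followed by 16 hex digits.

Stored little-endian, the bytes at ascending addresses are 04 8D 52 DF A4 B8 EA 9E.
Read back as big-endian, the last byte is least significant, giving 0x048D52DFA4B8EA9E.

0x048D52DFA4B8EA9E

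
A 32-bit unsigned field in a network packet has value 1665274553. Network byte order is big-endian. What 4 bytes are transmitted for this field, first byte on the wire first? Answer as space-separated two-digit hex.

1665274553 in hexadecimal, padded to 32 bits, is 0x634212B9.
Split into bytes (most-significant first): 63 42 12 B9.
In big-endian order the high byte comes first in memory.
So the memory order matches the most-significant-first order: 63 42 12 B9.

63 42 12 B9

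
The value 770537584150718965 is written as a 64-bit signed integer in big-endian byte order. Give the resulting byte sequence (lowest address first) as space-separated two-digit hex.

770537584150718965 in hexadecimal, padded to 64 bits, is 0x0AB17FD9AD6429F5.
Split into bytes (most-significant first): 0A B1 7F D9 AD 64 29 F5.
In big-endian order the high byte comes first in memory.
So the memory order matches the most-significant-first order: 0A B1 7F D9 AD 64 29 F5.

0A B1 7F D9 AD 64 29 F5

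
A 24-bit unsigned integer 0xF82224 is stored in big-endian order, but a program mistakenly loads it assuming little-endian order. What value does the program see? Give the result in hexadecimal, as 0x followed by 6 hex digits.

0x2422F8

Stored big-endian, the bytes at ascending addresses are F8 22 24.
Read back as little-endian, the first byte is least significant, giving 0x2422F8.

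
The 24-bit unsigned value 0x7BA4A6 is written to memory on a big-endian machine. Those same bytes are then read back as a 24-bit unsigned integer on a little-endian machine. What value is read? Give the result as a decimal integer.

10921083

Stored big-endian, the bytes at ascending addresses are 7B A4 A6.
Read back as little-endian, the first byte is least significant, giving 0xA6A47B.
0xA6A47B = 10921083.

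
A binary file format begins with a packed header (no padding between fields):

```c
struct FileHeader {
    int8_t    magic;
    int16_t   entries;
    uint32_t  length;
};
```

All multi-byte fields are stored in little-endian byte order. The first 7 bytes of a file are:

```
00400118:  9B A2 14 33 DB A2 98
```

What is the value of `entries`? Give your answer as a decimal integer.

5282

`entries` follows `magic` (1 byte), so it starts at byte offset 1 and occupies 2 bytes.
Bytes at offsets 1..2: A2 14.
In little-endian order the low byte comes first in memory.
Reassemble most-significant byte first: 14 A2 → 0x14A2.
0x14A2 = 5282.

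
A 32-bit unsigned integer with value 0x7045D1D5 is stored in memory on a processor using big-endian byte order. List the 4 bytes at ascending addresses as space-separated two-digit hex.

70 45 D1 D5

Split into bytes (most-significant first): 70 45 D1 D5.
In big-endian order the high byte comes first in memory.
So the memory order matches the most-significant-first order: 70 45 D1 D5.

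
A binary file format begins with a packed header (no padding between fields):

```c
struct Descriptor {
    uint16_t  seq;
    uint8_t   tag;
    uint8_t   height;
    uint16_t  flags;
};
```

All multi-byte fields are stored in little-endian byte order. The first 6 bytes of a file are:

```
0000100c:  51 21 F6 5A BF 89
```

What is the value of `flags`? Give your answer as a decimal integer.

`flags` follows `seq` (2 B), `tag` (1 B), `height` (1 B), so it starts at offset 2 + 1 + 1 = 4 and occupies 2 bytes.
Bytes at offsets 4..5: BF 89.
Little-endian stores the least-significant byte at the lowest address.
Reassemble most-significant byte first: 89 BF → 0x89BF.
0x89BF = 35263.

35263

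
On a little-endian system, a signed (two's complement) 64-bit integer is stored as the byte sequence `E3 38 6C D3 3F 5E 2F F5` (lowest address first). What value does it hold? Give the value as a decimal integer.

-779300582288770845

Little-endian: lowest address holds the least-significant byte.
Reassemble most-significant byte first: F5 2F 5E 3F D3 6C 38 E3 → 0xF52F5E3FD36C38E3.
Top bit is set, so as a signed 64-bit value this is 0xF52F5E3FD36C38E3 − 2^64 = -779300582288770845.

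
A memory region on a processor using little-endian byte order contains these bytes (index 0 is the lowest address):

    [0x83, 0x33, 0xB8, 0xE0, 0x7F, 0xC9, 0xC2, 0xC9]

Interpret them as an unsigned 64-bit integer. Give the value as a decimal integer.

Little-endian: lowest address holds the least-significant byte.
Reassemble most-significant byte first: C9 C2 C9 7F E0 B8 33 83 → 0xC9C2C97FE0B83383.
0xC9C2C97FE0B83383 = 14538404098173580163.

14538404098173580163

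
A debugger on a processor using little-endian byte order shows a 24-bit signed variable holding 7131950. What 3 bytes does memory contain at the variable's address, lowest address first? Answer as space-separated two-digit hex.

2E D3 6C

7131950 in hexadecimal, padded to 24 bits, is 0x6CD32E.
Split into bytes (most-significant first): 6C D3 2E.
Little-endian stores the least-significant byte at the lowest address.
So at ascending addresses the bytes are 2E D3 6C.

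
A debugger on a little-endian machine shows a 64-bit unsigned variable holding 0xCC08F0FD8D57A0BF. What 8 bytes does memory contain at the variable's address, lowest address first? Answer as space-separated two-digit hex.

BF A0 57 8D FD F0 08 CC

Split into bytes (most-significant first): CC 08 F0 FD 8D 57 A0 BF.
Little-endian stores the least-significant byte at the lowest address.
So at ascending addresses the bytes are BF A0 57 8D FD F0 08 CC.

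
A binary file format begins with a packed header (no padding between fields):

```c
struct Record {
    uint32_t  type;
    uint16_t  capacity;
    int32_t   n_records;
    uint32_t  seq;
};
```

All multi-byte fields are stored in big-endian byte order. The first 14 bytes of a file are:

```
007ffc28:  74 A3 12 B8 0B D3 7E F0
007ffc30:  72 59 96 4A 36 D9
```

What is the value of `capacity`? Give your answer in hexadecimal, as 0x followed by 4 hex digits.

`capacity` follows `type` (4 bytes), so it starts at byte offset 4 and occupies 2 bytes.
Bytes at offsets 4..5: 0B D3.
In big-endian order the high byte comes first in memory.
The bytes are already most-significant first: 0x0BD3.

0x0BD3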